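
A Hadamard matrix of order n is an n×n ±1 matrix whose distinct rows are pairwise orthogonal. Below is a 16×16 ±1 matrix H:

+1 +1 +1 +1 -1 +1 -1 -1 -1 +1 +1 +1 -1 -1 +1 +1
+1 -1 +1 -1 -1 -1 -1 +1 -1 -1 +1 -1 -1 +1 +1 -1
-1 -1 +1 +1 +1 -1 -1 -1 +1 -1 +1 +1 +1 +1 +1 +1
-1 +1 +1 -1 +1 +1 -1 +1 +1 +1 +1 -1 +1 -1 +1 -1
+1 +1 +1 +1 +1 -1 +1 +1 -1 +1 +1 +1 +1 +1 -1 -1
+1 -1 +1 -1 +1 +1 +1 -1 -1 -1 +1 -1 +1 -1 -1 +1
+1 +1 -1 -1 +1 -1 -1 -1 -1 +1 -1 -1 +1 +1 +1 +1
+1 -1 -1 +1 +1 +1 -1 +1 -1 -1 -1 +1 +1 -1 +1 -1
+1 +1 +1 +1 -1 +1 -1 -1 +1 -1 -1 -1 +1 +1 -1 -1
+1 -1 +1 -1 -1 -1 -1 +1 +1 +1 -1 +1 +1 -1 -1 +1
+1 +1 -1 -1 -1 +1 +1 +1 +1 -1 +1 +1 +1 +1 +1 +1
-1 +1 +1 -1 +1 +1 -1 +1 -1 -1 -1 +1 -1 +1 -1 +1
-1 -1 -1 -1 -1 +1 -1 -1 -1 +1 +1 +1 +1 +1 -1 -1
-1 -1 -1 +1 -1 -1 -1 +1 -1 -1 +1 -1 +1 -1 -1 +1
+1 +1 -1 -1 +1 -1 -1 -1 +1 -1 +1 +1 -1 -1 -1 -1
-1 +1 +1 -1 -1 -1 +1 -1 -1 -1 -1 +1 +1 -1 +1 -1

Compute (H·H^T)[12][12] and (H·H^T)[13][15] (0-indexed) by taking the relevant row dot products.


Row 12 of H: [-1, -1, -1, -1, -1, 1, -1, -1, -1, 1, 1, 1, 1, 1, -1, -1].
Row 13 of H: [-1, -1, -1, 1, -1, -1, -1, 1, -1, -1, 1, -1, 1, -1, -1, 1].
Row 15 of H: [-1, 1, 1, -1, -1, -1, 1, -1, -1, -1, -1, 1, 1, -1, 1, -1].
(H·H^T)[12][12] = Σ_j H[12][j]·H[12][j] = (-1)² + (-1)² + (-1)² + (-1)² + (-1)² + (1)² + (-1)² + (-1)² + (-1)² + (1)² + (1)² + (1)² + (1)² + (1)² + (-1)² + (-1)² = 1 + 1 + 1 + 1 + 1 + 1 + 1 + 1 + 1 + 1 + 1 + 1 + 1 + 1 + 1 + 1 = 16.
(H·H^T)[13][15] = Σ_j H[13][j]·H[15][j] = (-1)·(-1) + (-1)·(1) + (-1)·(1) + (1)·(-1) + (-1)·(-1) + (-1)·(-1) + (-1)·(1) + (1)·(-1) + (-1)·(-1) + (-1)·(-1) + (1)·(-1) + (-1)·(1) + (1)·(1) + (-1)·(-1) + (-1)·(1) + (1)·(-1) = 1 + -1 + -1 + -1 + 1 + 1 + -1 + -1 + 1 + 1 + -1 + -1 + 1 + 1 + -1 + -1 = -2.
Rows 13 and 15 are not orthogonal (dot product = -2 ≠ 0), so H is not a Hadamard matrix.

(12,12) entry = 16; (13,15) entry = -2.


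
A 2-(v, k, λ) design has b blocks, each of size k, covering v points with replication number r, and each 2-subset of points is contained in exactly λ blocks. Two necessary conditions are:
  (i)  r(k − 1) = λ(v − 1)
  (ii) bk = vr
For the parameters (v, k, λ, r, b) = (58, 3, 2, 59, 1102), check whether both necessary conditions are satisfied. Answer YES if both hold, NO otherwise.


Condition (i): r(k − 1) = 59·2 = 118; λ(v − 1) = 2·57 = 114. Match? NO.
Condition (ii): bk = 1102·3 = 3306; vr = 58·59 = 3422. Match? NO.
Both conditions hold? NO.

NO


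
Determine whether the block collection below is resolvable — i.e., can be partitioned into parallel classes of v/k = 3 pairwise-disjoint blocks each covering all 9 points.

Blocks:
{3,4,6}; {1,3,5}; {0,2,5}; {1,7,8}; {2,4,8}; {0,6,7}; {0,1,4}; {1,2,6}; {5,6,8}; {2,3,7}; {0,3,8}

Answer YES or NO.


v = 9, block size k = 3, number of blocks = 11.
For resolvability, blocks must partition into parallel classes of size v/k = 3.
Total blocks must therefore be a multiple of 3: 11 = 3·3 + 2 ⇒ not divisible ✗.
Resolvable? NO.

NO


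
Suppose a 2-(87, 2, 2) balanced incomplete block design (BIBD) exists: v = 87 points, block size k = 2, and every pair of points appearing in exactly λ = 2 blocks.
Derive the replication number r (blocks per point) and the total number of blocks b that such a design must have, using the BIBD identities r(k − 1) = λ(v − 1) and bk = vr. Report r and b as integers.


Any 2-(v, k, λ) BIBD satisfies two necessary conditions:
  (i)  Each point sits in r blocks, and counting incidences through any fixed point gives r(k − 1) = λ(v − 1), so r = λ(v − 1)/(k − 1).
  (ii) Total incidences bk = vr, so b = vr/k.
Step 1: r = λ(v − 1)/(k − 1) = 2·(87 − 1)/(2 − 1) = 2·86/1 = 172/1 = 172.
Step 2: b = vr/k = 87·172/2 = 14964/2 = 7482.
Check integrality: r = 172 ∈ Z ✓, b = 7482 ∈ Z ✓.
(These identities are necessary conditions: they determine r and b for any design with these parameters, but do not by themselves prove that one exists.)

r = 172, b = 7482.


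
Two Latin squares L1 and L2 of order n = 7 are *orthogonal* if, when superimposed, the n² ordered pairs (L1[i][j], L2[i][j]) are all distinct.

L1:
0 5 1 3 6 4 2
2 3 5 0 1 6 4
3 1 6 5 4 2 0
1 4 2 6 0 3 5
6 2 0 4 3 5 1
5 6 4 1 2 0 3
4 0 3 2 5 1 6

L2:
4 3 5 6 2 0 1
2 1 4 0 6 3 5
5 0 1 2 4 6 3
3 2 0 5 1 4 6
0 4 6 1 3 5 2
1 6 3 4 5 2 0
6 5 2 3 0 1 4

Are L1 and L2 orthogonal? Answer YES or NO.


Form the n² = 49 superimposed pairs (L1[i][j], L2[i][j]), row by row (rows and columns indexed from 0):
row 0: (0,4) (5,3) (1,5) (3,6) (6,2) (4,0) (2,1)
row 1: (2,2) (3,1) (5,4) (0,0) (1,6) (6,3) (4,5)
row 2: (3,5) (1,0) (6,1) (5,2) (4,4) (2,6) (0,3)
row 3: (1,3) (4,2) (2,0) (6,5) (0,1) (3,4) (5,6)
row 4: (6,0) (2,4) (0,6) (4,1) (3,3) (5,5) (1,2)
row 5: (5,1) (6,6) (4,3) (1,4) (2,5) (0,2) (3,0)
row 6: (4,6) (0,5) (3,2) (2,3) (5,0) (1,1) (6,4)
Orthogonality requires all 49 pairs distinct.
Check by first coordinate: for each symbol s of L1, list the L2 entries in the n cells where L1 = s; they must all differ.
  L1 = 0: L2 entries (in reading order) 4, 0, 3, 1, 6, 2, 5 — all 7 distinct ✓
  L1 = 1: L2 entries (in reading order) 5, 6, 0, 3, 2, 4, 1 — all 7 distinct ✓
  L1 = 2: L2 entries (in reading order) 1, 2, 6, 0, 4, 5, 3 — all 7 distinct ✓
  L1 = 3: L2 entries (in reading order) 6, 1, 5, 4, 3, 0, 2 — all 7 distinct ✓
  L1 = 4: L2 entries (in reading order) 0, 5, 4, 2, 1, 3, 6 — all 7 distinct ✓
  L1 = 5: L2 entries (in reading order) 3, 4, 2, 6, 5, 1, 0 — all 7 distinct ✓
  L1 = 6: L2 entries (in reading order) 2, 3, 1, 5, 0, 6, 4 — all 7 distinct ✓
Every symbol of L1 meets every symbol of L2 exactly once, so all 49 pairs are distinct (49 of 49).
Conclusion: YES.

YES


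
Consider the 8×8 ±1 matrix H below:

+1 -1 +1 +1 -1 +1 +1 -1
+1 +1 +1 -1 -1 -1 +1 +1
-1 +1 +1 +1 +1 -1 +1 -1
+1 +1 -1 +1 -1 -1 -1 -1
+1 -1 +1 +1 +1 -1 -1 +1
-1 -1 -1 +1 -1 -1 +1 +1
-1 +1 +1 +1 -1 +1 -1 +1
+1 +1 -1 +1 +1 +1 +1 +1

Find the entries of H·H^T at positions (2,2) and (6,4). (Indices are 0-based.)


Row 2 of H: [-1, 1, 1, 1, 1, -1, 1, -1].
Row 4 of H: [1, -1, 1, 1, 1, -1, -1, 1].
Row 6 of H: [-1, 1, 1, 1, -1, 1, -1, 1].
(H·H^T)[2][2] = Σ_j H[2][j]·H[2][j] = (-1)² + (1)² + (1)² + (1)² + (1)² + (-1)² + (1)² + (-1)² = 1 + 1 + 1 + 1 + 1 + 1 + 1 + 1 = 8.
(H·H^T)[6][4] = Σ_j H[6][j]·H[4][j] = (-1)·(1) + (1)·(-1) + (1)·(1) + (1)·(1) + (-1)·(1) + (1)·(-1) + (-1)·(-1) + (1)·(1) = -1 + -1 + 1 + 1 + -1 + -1 + 1 + 1 = 0.
So rows 6 and 4 are orthogonal; the diagonal entry equals n = 8.

(2,2) entry = 8; (6,4) entry = 0.


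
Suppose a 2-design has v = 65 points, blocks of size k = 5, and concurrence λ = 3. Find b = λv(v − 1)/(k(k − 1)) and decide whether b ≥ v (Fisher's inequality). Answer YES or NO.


r = λ(v − 1)/(k − 1) = 3·64/4 = 48.
b = vr/k = 65·48/5 = 624.
Fisher's inequality: b ≥ v ⇔ 624 ≥ 65? YES.

YES


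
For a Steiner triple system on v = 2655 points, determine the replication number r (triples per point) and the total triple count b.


An STS(v) is a 2-(v, 3, 1) BIBD: block size k = 3, λ = 1.
Replication: r(k − 1) = λ(v − 1) ⇒ r·2 = 2655 − 1 = 2654 ⇒ r = 1327.
Block count: bk = vr ⇒ b·3 = 2655·1327 = 3523185 ⇒ b = 1174395.
(Check via b = v(v − 1)/6 = 2655·2654/6 = 7046370/6 = 1174395.)

r = 1327, b = 1174395.


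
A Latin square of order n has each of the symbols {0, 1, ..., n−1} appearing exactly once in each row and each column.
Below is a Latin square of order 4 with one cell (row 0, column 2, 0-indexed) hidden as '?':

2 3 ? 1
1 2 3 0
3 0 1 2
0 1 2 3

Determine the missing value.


Row 0 contains symbols [1, 2, 3] — missing [0].
Column 2 contains symbols [1, 2, 3] — missing [0].
The missing symbol must appear in both missing sets; intersection = [0].
Therefore the hidden value is 0.

Missing value = 0.


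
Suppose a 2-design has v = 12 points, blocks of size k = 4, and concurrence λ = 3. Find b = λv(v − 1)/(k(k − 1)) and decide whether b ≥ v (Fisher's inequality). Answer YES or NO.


r = λ(v − 1)/(k − 1) = 3·11/3 = 11.
b = vr/k = 12·11/4 = 33.
Fisher's inequality: b ≥ v ⇔ 33 ≥ 12? YES.

YES


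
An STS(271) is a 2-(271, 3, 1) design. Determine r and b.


An STS(v) is a 2-(v, 3, 1) BIBD: block size k = 3, λ = 1.
Replication: r(k − 1) = λ(v − 1) ⇒ r·2 = 271 − 1 = 270 ⇒ r = 135.
Block count: bk = vr ⇒ b·3 = 271·135 = 36585 ⇒ b = 12195.

r = 135, b = 12195.


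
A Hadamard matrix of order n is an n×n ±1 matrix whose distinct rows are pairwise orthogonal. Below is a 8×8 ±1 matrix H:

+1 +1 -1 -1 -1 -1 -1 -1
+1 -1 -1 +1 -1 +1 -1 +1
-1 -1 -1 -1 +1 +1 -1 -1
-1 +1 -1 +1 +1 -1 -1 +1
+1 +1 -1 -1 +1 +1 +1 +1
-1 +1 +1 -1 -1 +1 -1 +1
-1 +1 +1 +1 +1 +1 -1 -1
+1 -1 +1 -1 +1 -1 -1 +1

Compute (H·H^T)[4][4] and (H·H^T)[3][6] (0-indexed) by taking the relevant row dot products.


Row 3 of H: [-1, 1, -1, 1, 1, -1, -1, 1].
Row 4 of H: [1, 1, -1, -1, 1, 1, 1, 1].
Row 6 of H: [-1, 1, 1, 1, 1, 1, -1, -1].
(H·H^T)[4][4] = Σ_j H[4][j]·H[4][j] = (1)² + (1)² + (-1)² + (-1)² + (1)² + (1)² + (1)² + (1)² = 1 + 1 + 1 + 1 + 1 + 1 + 1 + 1 = 8.
(H·H^T)[3][6] = Σ_j H[3][j]·H[6][j] = (-1)·(-1) + (1)·(1) + (-1)·(1) + (1)·(1) + (1)·(1) + (-1)·(1) + (-1)·(-1) + (1)·(-1) = 1 + 1 + -1 + 1 + 1 + -1 + 1 + -1 = 2.
Rows 3 and 6 are not orthogonal (dot product = 2 ≠ 0), so H is not a Hadamard matrix.

(4,4) entry = 8; (3,6) entry = 2.


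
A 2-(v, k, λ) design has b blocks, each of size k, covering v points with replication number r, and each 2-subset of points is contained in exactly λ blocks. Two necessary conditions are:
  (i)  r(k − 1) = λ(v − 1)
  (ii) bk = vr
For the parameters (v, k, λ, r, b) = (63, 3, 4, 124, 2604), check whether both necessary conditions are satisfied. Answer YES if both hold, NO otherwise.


Condition (i): r(k − 1) = 124·2 = 248; λ(v − 1) = 4·62 = 248. Match? YES.
Condition (ii): bk = 2604·3 = 7812; vr = 63·124 = 7812. Match? YES.
Both conditions hold? YES.

YES


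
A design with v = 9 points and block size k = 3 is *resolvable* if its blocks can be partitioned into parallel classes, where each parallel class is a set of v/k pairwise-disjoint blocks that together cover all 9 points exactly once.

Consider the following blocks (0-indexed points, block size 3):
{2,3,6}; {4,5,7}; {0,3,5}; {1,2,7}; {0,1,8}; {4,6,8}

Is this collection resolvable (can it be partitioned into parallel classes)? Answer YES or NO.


v = 9, block size k = 3, number of blocks = 6.
For resolvability, blocks must partition into parallel classes of size v/k = 3.
Total blocks must therefore be a multiple of 3: 6 = 3·2 + 0 ⇒ divisible ✓.
Greedy packing gives 2 candidate class(es). Each should be a full parallel class (size 3, covers all 9 points).
  Class 1 (3 blocks): {2,3,6}; {4,5,7}; {0,1,8}. Points covered: [0, 1, 2, 3, 4, 5, 6, 7, 8].
  Class 2 (3 blocks): {0,3,5}; {1,2,7}; {4,6,8}. Points covered: [0, 1, 2, 3, 4, 5, 6, 7, 8].
All classes full (size 3)? YES. All classes cover every point? YES.
Resolvable? YES.

YES


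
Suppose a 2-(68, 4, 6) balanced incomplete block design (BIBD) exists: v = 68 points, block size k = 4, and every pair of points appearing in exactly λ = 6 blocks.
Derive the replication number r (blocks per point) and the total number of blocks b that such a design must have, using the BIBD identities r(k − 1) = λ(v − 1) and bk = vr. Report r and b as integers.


Any 2-(v, k, λ) BIBD satisfies two necessary conditions:
  (i)  Each point sits in r blocks, and counting incidences through any fixed point gives r(k − 1) = λ(v − 1), so r = λ(v − 1)/(k − 1).
  (ii) Total incidences bk = vr, so b = vr/k.
Step 1: r = λ(v − 1)/(k − 1) = 6·(68 − 1)/(4 − 1) = 6·67/3 = 402/3 = 134.
Step 2: b = vr/k = 68·134/4 = 9112/4 = 2278.
Check integrality: r = 134 ∈ Z ✓, b = 2278 ∈ Z ✓.
(These identities are necessary conditions: they determine r and b for any design with these parameters, but do not by themselves prove that one exists.)

r = 134, b = 2278.


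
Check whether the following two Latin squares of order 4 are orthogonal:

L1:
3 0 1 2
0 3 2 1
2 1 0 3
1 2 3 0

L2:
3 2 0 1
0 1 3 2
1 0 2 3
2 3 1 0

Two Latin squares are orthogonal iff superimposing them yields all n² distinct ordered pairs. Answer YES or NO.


Form the n² = 16 superimposed pairs (L1[i][j], L2[i][j]), row by row (rows and columns indexed from 0):
row 0: (3,3) (0,2) (1,0) (2,1)
row 1: (0,0) (3,1) (2,3) (1,2)
row 2: (2,1) (1,0) (0,2) (3,3)
row 3: (1,2) (2,3) (3,1) (0,0)
Orthogonality requires all 16 pairs distinct.
But the pair (2,1) repeats: cell (0,3) has L1 = 2, L2 = 1, and cell (2,0) has L1 = 2, L2 = 1.
A repeated pair means some other pair never occurs (only 8 distinct pairs out of 16), so the squares are not orthogonal.
Conclusion: NO.

NO


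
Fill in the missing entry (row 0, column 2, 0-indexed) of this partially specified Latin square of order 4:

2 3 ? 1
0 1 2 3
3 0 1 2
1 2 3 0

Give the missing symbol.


Row 0 contains symbols [1, 2, 3] — missing [0].
Column 2 contains symbols [1, 2, 3] — missing [0].
The missing symbol must appear in both missing sets; intersection = [0].
Therefore the hidden value is 0.

Missing value = 0.


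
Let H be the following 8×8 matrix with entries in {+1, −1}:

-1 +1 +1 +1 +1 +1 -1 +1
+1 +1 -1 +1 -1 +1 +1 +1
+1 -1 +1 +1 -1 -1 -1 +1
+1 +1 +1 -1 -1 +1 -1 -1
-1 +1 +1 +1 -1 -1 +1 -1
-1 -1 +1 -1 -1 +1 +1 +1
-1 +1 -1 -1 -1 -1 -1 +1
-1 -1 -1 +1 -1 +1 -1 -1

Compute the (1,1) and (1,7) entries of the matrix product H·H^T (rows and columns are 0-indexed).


Row 1 of H: [1, 1, -1, 1, -1, 1, 1, 1].
Row 7 of H: [-1, -1, -1, 1, -1, 1, -1, -1].
(H·H^T)[1][1] = Σ_j H[1][j]·H[1][j] = (1)² + (1)² + (-1)² + (1)² + (-1)² + (1)² + (1)² + (1)² = 1 + 1 + 1 + 1 + 1 + 1 + 1 + 1 = 8.
(H·H^T)[1][7] = Σ_j H[1][j]·H[7][j] = (1)·(-1) + (1)·(-1) + (-1)·(-1) + (1)·(1) + (-1)·(-1) + (1)·(1) + (1)·(-1) + (1)·(-1) = -1 + -1 + 1 + 1 + 1 + 1 + -1 + -1 = 0.
So rows 1 and 7 are orthogonal; the diagonal entry equals n = 8.

(1,1) entry = 8; (1,7) entry = 0.


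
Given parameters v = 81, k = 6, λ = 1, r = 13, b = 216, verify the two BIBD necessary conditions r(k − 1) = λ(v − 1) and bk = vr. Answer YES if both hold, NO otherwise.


Condition (i): r(k − 1) = 13·5 = 65; λ(v − 1) = 1·80 = 80. Match? NO.
Condition (ii): bk = 216·6 = 1296; vr = 81·13 = 1053. Match? NO.
Both conditions hold? NO.

NO


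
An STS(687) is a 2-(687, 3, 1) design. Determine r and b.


An STS(v) is a 2-(v, 3, 1) BIBD: block size k = 3, λ = 1.
Replication: r(k − 1) = λ(v − 1) ⇒ r·2 = 687 − 1 = 686 ⇒ r = 343.
Block count: b = v(v − 1)/6 = 687·686/6 = 471282/6 = 78547.

r = 343, b = 78547.


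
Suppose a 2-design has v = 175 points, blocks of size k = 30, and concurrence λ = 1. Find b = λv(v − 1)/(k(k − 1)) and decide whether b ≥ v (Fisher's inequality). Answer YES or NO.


b = λv(v − 1)/(k(k − 1)) = 1·175·174/(30·29) = 30450/870 = 35.
Compare with v = 175: b < v, so Fisher's inequality fails.

NO


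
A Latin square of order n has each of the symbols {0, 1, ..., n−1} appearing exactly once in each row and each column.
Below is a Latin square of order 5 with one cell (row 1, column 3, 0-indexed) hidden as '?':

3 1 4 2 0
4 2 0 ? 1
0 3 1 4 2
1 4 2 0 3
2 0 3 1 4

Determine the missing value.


Row 1 contains symbols [0, 1, 2, 4] — missing [3].
Column 3 contains symbols [0, 1, 2, 4] — missing [3].
The missing symbol must appear in both missing sets; intersection = [3].
Therefore the hidden value is 3.

Missing value = 3.


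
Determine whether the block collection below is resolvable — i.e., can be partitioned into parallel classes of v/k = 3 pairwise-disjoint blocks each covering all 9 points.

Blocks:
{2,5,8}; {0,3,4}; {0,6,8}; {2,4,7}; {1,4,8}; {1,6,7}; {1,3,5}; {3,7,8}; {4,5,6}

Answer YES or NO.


v = 9, block size k = 3, number of blocks = 9.
For resolvability, blocks must partition into parallel classes of size v/k = 3.
Total blocks must therefore be a multiple of 3: 9 = 3·3 + 0 ⇒ divisible ✓.
Consider block {1,4,8}. It intersects every other block in the collection, so no parallel class of size 3 can contain it.
Since every block must belong to some parallel class in a resolution, the collection cannot be partitioned into parallel classes.
Resolvable? NO.

NO


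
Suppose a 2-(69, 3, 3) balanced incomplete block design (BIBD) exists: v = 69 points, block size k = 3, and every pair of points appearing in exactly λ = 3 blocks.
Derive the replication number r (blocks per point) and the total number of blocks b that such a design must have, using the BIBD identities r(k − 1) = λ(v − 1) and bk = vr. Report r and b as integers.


Any 2-(v, k, λ) BIBD satisfies two necessary conditions:
  (i)  Each point sits in r blocks, and counting incidences through any fixed point gives r(k − 1) = λ(v − 1), so r = λ(v − 1)/(k − 1).
  (ii) Total incidences bk = vr, so b = vr/k.
Step 1: r = λ(v − 1)/(k − 1) = 3·(69 − 1)/(3 − 1) = 3·68/2 = 204/2 = 102.
Step 2: b = vr/k = 69·102/3 = 7038/3 = 2346.
Check integrality: r = 102 ∈ Z ✓, b = 2346 ∈ Z ✓.
(These identities are necessary conditions: they determine r and b for any design with these parameters, but do not by themselves prove that one exists.)

r = 102, b = 2346.


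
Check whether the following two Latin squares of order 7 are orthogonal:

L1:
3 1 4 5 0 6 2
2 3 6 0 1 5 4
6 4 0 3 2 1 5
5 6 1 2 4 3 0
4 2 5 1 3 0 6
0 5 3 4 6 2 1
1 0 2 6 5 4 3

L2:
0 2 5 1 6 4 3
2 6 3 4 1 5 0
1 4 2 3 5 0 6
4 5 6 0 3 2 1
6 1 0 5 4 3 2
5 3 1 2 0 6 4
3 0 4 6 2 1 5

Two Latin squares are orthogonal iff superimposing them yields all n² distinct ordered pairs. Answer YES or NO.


Form the n² = 49 superimposed pairs (L1[i][j], L2[i][j]), row by row (rows and columns indexed from 0):
row 0: (3,0) (1,2) (4,5) (5,1) (0,6) (6,4) (2,3)
row 1: (2,2) (3,6) (6,3) (0,4) (1,1) (5,5) (4,0)
row 2: (6,1) (4,4) (0,2) (3,3) (2,5) (1,0) (5,6)
row 3: (5,4) (6,5) (1,6) (2,0) (4,3) (3,2) (0,1)
row 4: (4,6) (2,1) (5,0) (1,5) (3,4) (0,3) (6,2)
row 5: (0,5) (5,3) (3,1) (4,2) (6,0) (2,6) (1,4)
row 6: (1,3) (0,0) (2,4) (6,6) (5,2) (4,1) (3,5)
Orthogonality requires all 49 pairs distinct.
Check by first coordinate: for each symbol s of L1, list the L2 entries in the n cells where L1 = s; they must all differ.
  L1 = 0: L2 entries (in reading order) 6, 4, 2, 1, 3, 5, 0 — all 7 distinct ✓
  L1 = 1: L2 entries (in reading order) 2, 1, 0, 6, 5, 4, 3 — all 7 distinct ✓
  L1 = 2: L2 entries (in reading order) 3, 2, 5, 0, 1, 6, 4 — all 7 distinct ✓
  L1 = 3: L2 entries (in reading order) 0, 6, 3, 2, 4, 1, 5 — all 7 distinct ✓
  L1 = 4: L2 entries (in reading order) 5, 0, 4, 3, 6, 2, 1 — all 7 distinct ✓
  L1 = 5: L2 entries (in reading order) 1, 5, 6, 4, 0, 3, 2 — all 7 distinct ✓
  L1 = 6: L2 entries (in reading order) 4, 3, 1, 5, 2, 0, 6 — all 7 distinct ✓
Every symbol of L1 meets every symbol of L2 exactly once, so all 49 pairs are distinct (49 of 49).
Conclusion: YES.

YES


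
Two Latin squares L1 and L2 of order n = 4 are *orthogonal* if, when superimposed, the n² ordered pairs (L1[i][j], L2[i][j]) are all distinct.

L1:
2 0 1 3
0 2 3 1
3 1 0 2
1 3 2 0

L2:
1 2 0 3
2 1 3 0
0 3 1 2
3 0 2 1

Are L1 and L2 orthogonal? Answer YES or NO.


Form the n² = 16 superimposed pairs (L1[i][j], L2[i][j]), row by row (rows and columns indexed from 0):
row 0: (2,1) (0,2) (1,0) (3,3)
row 1: (0,2) (2,1) (3,3) (1,0)
row 2: (3,0) (1,3) (0,1) (2,2)
row 3: (1,3) (3,0) (2,2) (0,1)
Orthogonality requires all 16 pairs distinct.
But the pair (0,2) repeats: cell (0,1) has L1 = 0, L2 = 2, and cell (1,0) has L1 = 0, L2 = 2.
A repeated pair means some other pair never occurs (only 8 distinct pairs out of 16), so the squares are not orthogonal.
Conclusion: NO.

NO


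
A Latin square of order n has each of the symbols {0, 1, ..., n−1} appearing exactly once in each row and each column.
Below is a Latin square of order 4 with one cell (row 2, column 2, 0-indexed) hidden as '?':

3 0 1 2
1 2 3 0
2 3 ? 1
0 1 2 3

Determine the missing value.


Row 2 contains symbols [1, 2, 3] — missing [0].
Column 2 contains symbols [1, 2, 3] — missing [0].
The missing symbol must appear in both missing sets; intersection = [0].
Therefore the hidden value is 0.

Missing value = 0.


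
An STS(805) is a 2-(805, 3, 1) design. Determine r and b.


An STS(v) is a 2-(v, 3, 1) BIBD: block size k = 3, λ = 1.
Replication: r(k − 1) = λ(v − 1) ⇒ r·2 = 805 − 1 = 804 ⇒ r = 402.
Block count: bk = vr ⇒ b·3 = 805·402 = 323610 ⇒ b = 107870.

r = 402, b = 107870.


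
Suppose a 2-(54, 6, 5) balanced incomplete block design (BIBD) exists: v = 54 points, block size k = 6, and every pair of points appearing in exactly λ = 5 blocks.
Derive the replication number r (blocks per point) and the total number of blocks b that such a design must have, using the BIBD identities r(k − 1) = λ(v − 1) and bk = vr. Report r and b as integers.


Any 2-(v, k, λ) BIBD satisfies two necessary conditions:
  (i)  Each point sits in r blocks, and counting incidences through any fixed point gives r(k − 1) = λ(v − 1), so r = λ(v − 1)/(k − 1).
  (ii) Total incidences bk = vr, so b = vr/k.
Step 1: r = λ(v − 1)/(k − 1) = 5·(54 − 1)/(6 − 1) = 5·53/5 = 265/5 = 53.
Step 2: b = vr/k = 54·53/6 = 2862/6 = 477.
Check integrality: r = 53 ∈ Z ✓, b = 477 ∈ Z ✓.
(These identities are necessary conditions: they determine r and b for any design with these parameters, but do not by themselves prove that one exists.)

r = 53, b = 477.


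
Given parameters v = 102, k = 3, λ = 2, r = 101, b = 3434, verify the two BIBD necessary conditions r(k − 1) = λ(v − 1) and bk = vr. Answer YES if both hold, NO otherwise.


Condition (i): r(k − 1) = 101·2 = 202; λ(v − 1) = 2·101 = 202. Match? YES.
Condition (ii): bk = 3434·3 = 10302; vr = 102·101 = 10302. Match? YES.
Both conditions hold? YES.

YES


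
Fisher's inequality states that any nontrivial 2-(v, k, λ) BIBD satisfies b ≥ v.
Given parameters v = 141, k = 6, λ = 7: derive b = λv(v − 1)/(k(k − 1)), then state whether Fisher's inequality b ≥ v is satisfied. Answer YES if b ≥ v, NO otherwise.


b = λv(v − 1)/(k(k − 1)) = 7·141·140/(6·5) = 138180/30 = 4606.
Compare with v = 141: b ≥ v, so Fisher's inequality holds.

YES


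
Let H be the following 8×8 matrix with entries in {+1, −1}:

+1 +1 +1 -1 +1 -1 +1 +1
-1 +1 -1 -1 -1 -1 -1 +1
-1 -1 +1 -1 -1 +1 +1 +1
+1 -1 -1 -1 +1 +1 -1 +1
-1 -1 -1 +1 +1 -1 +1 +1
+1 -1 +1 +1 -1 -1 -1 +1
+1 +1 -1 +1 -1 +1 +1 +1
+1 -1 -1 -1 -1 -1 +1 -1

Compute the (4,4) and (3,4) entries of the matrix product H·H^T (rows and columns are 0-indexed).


Row 3 of H: [1, -1, -1, -1, 1, 1, -1, 1].
Row 4 of H: [-1, -1, -1, 1, 1, -1, 1, 1].
(H·H^T)[4][4] = Σ_j H[4][j]·H[4][j] = (-1)² + (-1)² + (-1)² + (1)² + (1)² + (-1)² + (1)² + (1)² = 1 + 1 + 1 + 1 + 1 + 1 + 1 + 1 = 8.
(H·H^T)[3][4] = Σ_j H[3][j]·H[4][j] = (1)·(-1) + (-1)·(-1) + (-1)·(-1) + (-1)·(1) + (1)·(1) + (1)·(-1) + (-1)·(1) + (1)·(1) = -1 + 1 + 1 + -1 + 1 + -1 + -1 + 1 = 0.
So rows 3 and 4 are orthogonal; the diagonal entry equals n = 8.

(4,4) entry = 8; (3,4) entry = 0.


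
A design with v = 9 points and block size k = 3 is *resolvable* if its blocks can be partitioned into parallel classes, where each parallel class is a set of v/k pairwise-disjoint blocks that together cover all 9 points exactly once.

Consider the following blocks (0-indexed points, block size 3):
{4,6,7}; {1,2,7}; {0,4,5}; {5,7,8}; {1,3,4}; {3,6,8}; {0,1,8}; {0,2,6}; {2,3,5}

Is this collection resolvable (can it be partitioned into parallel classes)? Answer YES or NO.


v = 9, block size k = 3, number of blocks = 9.
For resolvability, blocks must partition into parallel classes of size v/k = 3.
Total blocks must therefore be a multiple of 3: 9 = 3·3 + 0 ⇒ divisible ✓.
Greedy packing gives 3 candidate class(es). Each should be a full parallel class (size 3, covers all 9 points).
  Class 1 (3 blocks): {4,6,7}; {0,1,8}; {2,3,5}. Points covered: [0, 1, 2, 3, 4, 5, 6, 7, 8].
  Class 2 (3 blocks): {1,2,7}; {0,4,5}; {3,6,8}. Points covered: [0, 1, 2, 3, 4, 5, 6, 7, 8].
  Class 3 (3 blocks): {5,7,8}; {1,3,4}; {0,2,6}. Points covered: [0, 1, 2, 3, 4, 5, 6, 7, 8].
All classes full (size 3)? YES. All classes cover every point? YES.
Resolvable? YES.

YES


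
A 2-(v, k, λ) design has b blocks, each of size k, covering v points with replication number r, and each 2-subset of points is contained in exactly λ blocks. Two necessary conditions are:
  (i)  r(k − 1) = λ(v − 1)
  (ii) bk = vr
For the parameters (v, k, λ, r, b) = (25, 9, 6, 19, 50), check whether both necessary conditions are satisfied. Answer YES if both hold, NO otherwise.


Condition (i): r(k − 1) = 19·8 = 152; λ(v − 1) = 6·24 = 144. Match? NO.
Condition (ii): bk = 50·9 = 450; vr = 25·19 = 475. Match? NO.
Both conditions hold? NO.

NO


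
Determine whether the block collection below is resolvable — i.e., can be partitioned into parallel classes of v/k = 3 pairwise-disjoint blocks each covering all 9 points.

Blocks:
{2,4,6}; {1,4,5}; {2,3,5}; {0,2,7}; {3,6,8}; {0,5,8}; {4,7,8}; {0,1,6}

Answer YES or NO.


v = 9, block size k = 3, number of blocks = 8.
For resolvability, blocks must partition into parallel classes of size v/k = 3.
Total blocks must therefore be a multiple of 3: 8 = 3·2 + 2 ⇒ not divisible ✗.
Resolvable? NO.

NO


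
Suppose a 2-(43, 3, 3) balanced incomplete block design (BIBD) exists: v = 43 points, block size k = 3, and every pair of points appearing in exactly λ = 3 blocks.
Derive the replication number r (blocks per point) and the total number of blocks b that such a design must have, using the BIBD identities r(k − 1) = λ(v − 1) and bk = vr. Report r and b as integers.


Any 2-(v, k, λ) BIBD satisfies two necessary conditions:
  (i)  Each point sits in r blocks, and counting incidences through any fixed point gives r(k − 1) = λ(v − 1), so r = λ(v − 1)/(k − 1).
  (ii) Total incidences bk = vr, so b = vr/k.
Step 1: r = λ(v − 1)/(k − 1) = 3·(43 − 1)/(3 − 1) = 3·42/2 = 126/2 = 63.
Step 2: b = vr/k = 43·63/3 = 2709/3 = 903.
Check integrality: r = 63 ∈ Z ✓, b = 903 ∈ Z ✓.
(These identities are necessary conditions: they determine r and b for any design with these parameters, but do not by themselves prove that one exists.)

r = 63, b = 903.


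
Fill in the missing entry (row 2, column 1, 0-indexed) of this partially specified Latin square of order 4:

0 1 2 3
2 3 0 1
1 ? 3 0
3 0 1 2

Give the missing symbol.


Row 2 contains symbols [0, 1, 3] — missing [2].
Column 1 contains symbols [0, 1, 3] — missing [2].
The missing symbol must appear in both missing sets; intersection = [2].
Therefore the hidden value is 2.

Missing value = 2.


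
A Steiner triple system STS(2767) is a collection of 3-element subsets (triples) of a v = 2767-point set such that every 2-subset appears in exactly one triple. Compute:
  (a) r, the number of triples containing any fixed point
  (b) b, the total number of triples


An STS(v) is a 2-(v, 3, 1) BIBD: block size k = 3, λ = 1.
Replication: r(k − 1) = λ(v − 1) ⇒ r·2 = 2767 − 1 = 2766 ⇒ r = 1383.
Block count: bk = vr ⇒ b·3 = 2767·1383 = 3826761 ⇒ b = 1275587.

r = 1383, b = 1275587.


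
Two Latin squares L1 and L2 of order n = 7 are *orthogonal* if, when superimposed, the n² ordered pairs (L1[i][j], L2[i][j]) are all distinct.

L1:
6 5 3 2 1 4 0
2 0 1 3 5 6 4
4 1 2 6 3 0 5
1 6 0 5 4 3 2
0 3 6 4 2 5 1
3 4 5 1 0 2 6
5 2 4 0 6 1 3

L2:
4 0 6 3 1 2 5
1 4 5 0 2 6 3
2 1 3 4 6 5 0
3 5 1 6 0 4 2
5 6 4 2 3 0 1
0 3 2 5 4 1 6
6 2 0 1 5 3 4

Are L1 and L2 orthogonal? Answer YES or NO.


Form the n² = 49 superimposed pairs (L1[i][j], L2[i][j]), row by row (rows and columns indexed from 0):
row 0: (6,4) (5,0) (3,6) (2,3) (1,1) (4,2) (0,5)
row 1: (2,1) (0,4) (1,5) (3,0) (5,2) (6,6) (4,3)
row 2: (4,2) (1,1) (2,3) (6,4) (3,6) (0,5) (5,0)
row 3: (1,3) (6,5) (0,1) (5,6) (4,0) (3,4) (2,2)
row 4: (0,5) (3,6) (6,4) (4,2) (2,3) (5,0) (1,1)
row 5: (3,0) (4,3) (5,2) (1,5) (0,4) (2,1) (6,6)
row 6: (5,6) (2,2) (4,0) (0,1) (6,5) (1,3) (3,4)
Orthogonality requires all 49 pairs distinct.
But the pair (4,2) repeats: cell (0,5) has L1 = 4, L2 = 2, and cell (2,0) has L1 = 4, L2 = 2.
A repeated pair means some other pair never occurs (only 21 distinct pairs out of 49), so the squares are not orthogonal.
Conclusion: NO.

NO


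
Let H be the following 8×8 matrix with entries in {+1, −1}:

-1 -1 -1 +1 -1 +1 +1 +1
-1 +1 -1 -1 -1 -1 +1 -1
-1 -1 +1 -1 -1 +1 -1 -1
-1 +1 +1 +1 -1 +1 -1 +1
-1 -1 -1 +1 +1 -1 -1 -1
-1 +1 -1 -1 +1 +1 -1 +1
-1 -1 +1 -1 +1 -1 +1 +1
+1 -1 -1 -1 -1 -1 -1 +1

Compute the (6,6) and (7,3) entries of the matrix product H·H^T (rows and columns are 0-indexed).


Row 3 of H: [-1, 1, 1, 1, -1, 1, -1, 1].
Row 6 of H: [-1, -1, 1, -1, 1, -1, 1, 1].
Row 7 of H: [1, -1, -1, -1, -1, -1, -1, 1].
(H·H^T)[6][6] = Σ_j H[6][j]·H[6][j] = (-1)² + (-1)² + (1)² + (-1)² + (1)² + (-1)² + (1)² + (1)² = 1 + 1 + 1 + 1 + 1 + 1 + 1 + 1 = 8.
(H·H^T)[7][3] = Σ_j H[7][j]·H[3][j] = (1)·(-1) + (-1)·(1) + (-1)·(1) + (-1)·(1) + (-1)·(-1) + (-1)·(1) + (-1)·(-1) + (1)·(1) = -1 + -1 + -1 + -1 + 1 + -1 + 1 + 1 = -2.
Rows 7 and 3 are not orthogonal (dot product = -2 ≠ 0), so H is not a Hadamard matrix.

(6,6) entry = 8; (7,3) entry = -2.


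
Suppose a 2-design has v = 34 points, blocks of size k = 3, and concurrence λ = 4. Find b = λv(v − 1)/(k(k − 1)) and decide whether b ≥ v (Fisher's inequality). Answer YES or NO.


r = λ(v − 1)/(k − 1) = 4·33/2 = 66.
b = vr/k = 34·66/3 = 748.
Fisher's inequality: b ≥ v ⇔ 748 ≥ 34? YES.

YES


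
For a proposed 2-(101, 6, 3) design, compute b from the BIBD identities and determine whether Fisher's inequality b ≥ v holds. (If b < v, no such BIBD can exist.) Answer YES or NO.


r = λ(v − 1)/(k − 1) = 3·100/5 = 60.
b = vr/k = 101·60/6 = 1010.
Fisher's inequality: b ≥ v ⇔ 1010 ≥ 101? YES.

YES


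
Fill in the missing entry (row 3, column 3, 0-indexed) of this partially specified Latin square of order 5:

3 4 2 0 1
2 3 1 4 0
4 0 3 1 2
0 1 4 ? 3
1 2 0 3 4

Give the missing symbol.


Row 3 contains symbols [0, 1, 3, 4] — missing [2].
Column 3 contains symbols [0, 1, 3, 4] — missing [2].
The missing symbol must appear in both missing sets; intersection = [2].
Therefore the hidden value is 2.

Missing value = 2.


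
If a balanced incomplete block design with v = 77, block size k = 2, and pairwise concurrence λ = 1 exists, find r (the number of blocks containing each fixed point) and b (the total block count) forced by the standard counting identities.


Any 2-(v, k, λ) BIBD satisfies two necessary conditions:
  (i)  Each point sits in r blocks, and counting incidences through any fixed point gives r(k − 1) = λ(v − 1), so r = λ(v − 1)/(k − 1).
  (ii) Total incidences bk = vr, so b = vr/k.
Step 1: r = λ(v − 1)/(k − 1) = 1·(77 − 1)/(2 − 1) = 1·76/1 = 76/1 = 76.
Step 2: b = vr/k = 77·76/2 = 5852/2 = 2926.
Check integrality: r = 76 ∈ Z ✓, b = 2926 ∈ Z ✓.
(These identities are necessary conditions: they determine r and b for any design with these parameters, but do not by themselves prove that one exists.)

r = 76, b = 2926.


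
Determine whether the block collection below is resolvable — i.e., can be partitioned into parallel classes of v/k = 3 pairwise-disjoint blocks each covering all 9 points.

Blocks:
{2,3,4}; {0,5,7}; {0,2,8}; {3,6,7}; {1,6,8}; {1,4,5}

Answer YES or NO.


v = 9, block size k = 3, number of blocks = 6.
For resolvability, blocks must partition into parallel classes of size v/k = 3.
Total blocks must therefore be a multiple of 3: 6 = 3·2 + 0 ⇒ divisible ✓.
Greedy packing gives 2 candidate class(es). Each should be a full parallel class (size 3, covers all 9 points).
  Class 1 (3 blocks): {2,3,4}; {0,5,7}; {1,6,8}. Points covered: [0, 1, 2, 3, 4, 5, 6, 7, 8].
  Class 2 (3 blocks): {0,2,8}; {3,6,7}; {1,4,5}. Points covered: [0, 1, 2, 3, 4, 5, 6, 7, 8].
All classes full (size 3)? YES. All classes cover every point? YES.
Resolvable? YES.

YES


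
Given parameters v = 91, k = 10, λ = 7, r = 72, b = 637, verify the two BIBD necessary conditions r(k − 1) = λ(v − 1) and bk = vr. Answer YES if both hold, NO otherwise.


Condition (i): r(k − 1) = 72·9 = 648; λ(v − 1) = 7·90 = 630. Match? NO.
Condition (ii): bk = 637·10 = 6370; vr = 91·72 = 6552. Match? NO.
Both conditions hold? NO.

NO


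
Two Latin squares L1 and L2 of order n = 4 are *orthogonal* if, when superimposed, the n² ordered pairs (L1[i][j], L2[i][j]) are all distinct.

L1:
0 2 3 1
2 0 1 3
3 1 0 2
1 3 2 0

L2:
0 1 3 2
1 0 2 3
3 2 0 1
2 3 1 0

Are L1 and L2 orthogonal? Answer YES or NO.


Form the n² = 16 superimposed pairs (L1[i][j], L2[i][j]), row by row (rows and columns indexed from 0):
row 0: (0,0) (2,1) (3,3) (1,2)
row 1: (2,1) (0,0) (1,2) (3,3)
row 2: (3,3) (1,2) (0,0) (2,1)
row 3: (1,2) (3,3) (2,1) (0,0)
Orthogonality requires all 16 pairs distinct.
But the pair (2,1) repeats: cell (0,1) has L1 = 2, L2 = 1, and cell (1,0) has L1 = 2, L2 = 1.
A repeated pair means some other pair never occurs (only 4 distinct pairs out of 16), so the squares are not orthogonal.
Conclusion: NO.

NO


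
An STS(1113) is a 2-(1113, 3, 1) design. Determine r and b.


An STS(v) is a 2-(v, 3, 1) BIBD: block size k = 3, λ = 1.
Replication: r(k − 1) = λ(v − 1) ⇒ r·2 = 1113 − 1 = 1112 ⇒ r = 556.
Block count: b = v(v − 1)/6 = 1113·1112/6 = 1237656/6 = 206276.
(Check via bk = vr: 206276·3 = 618828 = 1113·556 = 618828 ✓.)

r = 556, b = 206276.


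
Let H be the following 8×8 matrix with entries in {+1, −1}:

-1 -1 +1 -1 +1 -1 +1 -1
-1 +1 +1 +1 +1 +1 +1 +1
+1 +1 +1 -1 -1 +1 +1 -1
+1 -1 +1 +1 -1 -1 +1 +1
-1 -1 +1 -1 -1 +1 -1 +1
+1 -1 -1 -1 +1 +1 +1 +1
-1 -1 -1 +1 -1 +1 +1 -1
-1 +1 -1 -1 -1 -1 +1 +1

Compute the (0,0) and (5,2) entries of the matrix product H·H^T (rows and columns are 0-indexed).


Row 0 of H: [-1, -1, 1, -1, 1, -1, 1, -1].
Row 2 of H: [1, 1, 1, -1, -1, 1, 1, -1].
Row 5 of H: [1, -1, -1, -1, 1, 1, 1, 1].
(H·H^T)[0][0] = Σ_j H[0][j]·H[0][j] = (-1)² + (-1)² + (1)² + (-1)² + (1)² + (-1)² + (1)² + (-1)² = 1 + 1 + 1 + 1 + 1 + 1 + 1 + 1 = 8.
(H·H^T)[5][2] = Σ_j H[5][j]·H[2][j] = (1)·(1) + (-1)·(1) + (-1)·(1) + (-1)·(-1) + (1)·(-1) + (1)·(1) + (1)·(1) + (1)·(-1) = 1 + -1 + -1 + 1 + -1 + 1 + 1 + -1 = 0.
So rows 5 and 2 are orthogonal; the diagonal entry equals n = 8.

(0,0) entry = 8; (5,2) entry = 0.


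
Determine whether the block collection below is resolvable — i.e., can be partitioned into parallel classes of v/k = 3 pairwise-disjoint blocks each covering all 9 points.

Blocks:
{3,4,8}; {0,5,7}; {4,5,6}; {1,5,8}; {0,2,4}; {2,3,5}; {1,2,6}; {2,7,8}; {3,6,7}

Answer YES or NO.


v = 9, block size k = 3, number of blocks = 9.
For resolvability, blocks must partition into parallel classes of size v/k = 3.
Total blocks must therefore be a multiple of 3: 9 = 3·3 + 0 ⇒ divisible ✓.
Consider block {4,5,6}. The only other block(s) in the collection disjoint from it are {2,7,8} — just 1 block(s). Any parallel class containing {4,5,6} would need 2 other blocks each disjoint from it, so no parallel class of size 3 can contain {4,5,6}.
Since every block must belong to some parallel class in a resolution, the collection cannot be partitioned into parallel classes.
Resolvable? NO.

NO


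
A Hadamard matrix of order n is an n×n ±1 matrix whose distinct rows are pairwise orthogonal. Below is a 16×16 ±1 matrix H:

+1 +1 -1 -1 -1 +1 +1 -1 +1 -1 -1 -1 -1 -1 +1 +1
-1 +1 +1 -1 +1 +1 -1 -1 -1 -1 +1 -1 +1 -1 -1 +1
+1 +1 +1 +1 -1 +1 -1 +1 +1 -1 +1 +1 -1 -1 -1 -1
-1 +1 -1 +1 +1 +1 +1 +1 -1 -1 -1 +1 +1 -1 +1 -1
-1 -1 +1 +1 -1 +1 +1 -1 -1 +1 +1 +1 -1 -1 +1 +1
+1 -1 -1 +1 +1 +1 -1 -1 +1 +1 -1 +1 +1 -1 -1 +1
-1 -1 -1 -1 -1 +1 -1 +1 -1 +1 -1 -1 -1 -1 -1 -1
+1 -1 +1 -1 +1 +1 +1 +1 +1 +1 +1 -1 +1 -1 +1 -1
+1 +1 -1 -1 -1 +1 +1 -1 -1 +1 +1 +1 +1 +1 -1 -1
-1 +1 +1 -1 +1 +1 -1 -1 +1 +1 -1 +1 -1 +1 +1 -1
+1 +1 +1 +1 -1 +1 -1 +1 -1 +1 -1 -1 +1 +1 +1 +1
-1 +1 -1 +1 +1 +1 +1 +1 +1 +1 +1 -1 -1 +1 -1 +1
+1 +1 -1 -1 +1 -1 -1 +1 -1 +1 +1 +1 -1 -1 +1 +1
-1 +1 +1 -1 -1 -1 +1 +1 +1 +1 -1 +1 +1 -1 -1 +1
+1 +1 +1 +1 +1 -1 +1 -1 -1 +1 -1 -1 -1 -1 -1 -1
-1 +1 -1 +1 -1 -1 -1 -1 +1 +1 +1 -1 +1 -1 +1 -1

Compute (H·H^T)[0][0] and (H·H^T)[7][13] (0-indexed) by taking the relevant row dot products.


Row 0 of H: [1, 1, -1, -1, -1, 1, 1, -1, 1, -1, -1, -1, -1, -1, 1, 1].
Row 7 of H: [1, -1, 1, -1, 1, 1, 1, 1, 1, 1, 1, -1, 1, -1, 1, -1].
Row 13 of H: [-1, 1, 1, -1, -1, -1, 1, 1, 1, 1, -1, 1, 1, -1, -1, 1].
(H·H^T)[0][0] = Σ_j H[0][j]·H[0][j] = (1)² + (1)² + (-1)² + (-1)² + (-1)² + (1)² + (1)² + (-1)² + (1)² + (-1)² + (-1)² + (-1)² + (-1)² + (-1)² + (1)² + (1)² = 1 + 1 + 1 + 1 + 1 + 1 + 1 + 1 + 1 + 1 + 1 + 1 + 1 + 1 + 1 + 1 = 16.
(H·H^T)[7][13] = Σ_j H[7][j]·H[13][j] = (1)·(-1) + (-1)·(1) + (1)·(1) + (-1)·(-1) + (1)·(-1) + (1)·(-1) + (1)·(1) + (1)·(1) + (1)·(1) + (1)·(1) + (1)·(-1) + (-1)·(1) + (1)·(1) + (-1)·(-1) + (1)·(-1) + (-1)·(1) = -1 + -1 + 1 + 1 + -1 + -1 + 1 + 1 + 1 + 1 + -1 + -1 + 1 + 1 + -1 + -1 = 0.
So rows 7 and 13 are orthogonal; the diagonal entry equals n = 16.

(0,0) entry = 16; (7,13) entry = 0.


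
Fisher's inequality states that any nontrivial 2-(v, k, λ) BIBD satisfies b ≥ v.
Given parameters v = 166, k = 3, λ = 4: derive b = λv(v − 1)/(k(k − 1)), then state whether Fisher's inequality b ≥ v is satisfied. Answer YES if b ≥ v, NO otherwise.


r = λ(v − 1)/(k − 1) = 4·165/2 = 330.
b = vr/k = 166·330/3 = 18260.
Fisher's inequality: b ≥ v ⇔ 18260 ≥ 166? YES.

YES


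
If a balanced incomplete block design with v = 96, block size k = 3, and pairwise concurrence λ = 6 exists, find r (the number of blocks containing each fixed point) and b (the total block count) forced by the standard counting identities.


Any 2-(v, k, λ) BIBD satisfies two necessary conditions:
  (i)  Each point sits in r blocks, and counting incidences through any fixed point gives r(k − 1) = λ(v − 1), so r = λ(v − 1)/(k − 1).
  (ii) Total incidences bk = vr, so b = vr/k.
Step 1: r = λ(v − 1)/(k − 1) = 6·(96 − 1)/(3 − 1) = 6·95/2 = 570/2 = 285.
Step 2: b = vr/k = 96·285/3 = 27360/3 = 9120.
Check integrality: r = 285 ∈ Z ✓, b = 9120 ∈ Z ✓.
(These identities are necessary conditions: they determine r and b for any design with these parameters, but do not by themselves prove that one exists.)

r = 285, b = 9120.


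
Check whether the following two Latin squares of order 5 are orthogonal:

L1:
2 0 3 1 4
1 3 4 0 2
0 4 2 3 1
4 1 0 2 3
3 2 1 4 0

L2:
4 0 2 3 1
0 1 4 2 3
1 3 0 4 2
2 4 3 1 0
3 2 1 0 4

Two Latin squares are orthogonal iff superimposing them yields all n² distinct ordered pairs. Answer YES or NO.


Form the n² = 25 superimposed pairs (L1[i][j], L2[i][j]), row by row (rows and columns indexed from 0):
row 0: (2,4) (0,0) (3,2) (1,3) (4,1)
row 1: (1,0) (3,1) (4,4) (0,2) (2,3)
row 2: (0,1) (4,3) (2,0) (3,4) (1,2)
row 3: (4,2) (1,4) (0,3) (2,1) (3,0)
row 4: (3,3) (2,2) (1,1) (4,0) (0,4)
Orthogonality requires all 25 pairs distinct.
Check by first coordinate: for each symbol s of L1, list the L2 entries in the n cells where L1 = s; they must all differ.
  L1 = 0: L2 entries (in reading order) 0, 2, 1, 3, 4 — all 5 distinct ✓
  L1 = 1: L2 entries (in reading order) 3, 0, 2, 4, 1 — all 5 distinct ✓
  L1 = 2: L2 entries (in reading order) 4, 3, 0, 1, 2 — all 5 distinct ✓
  L1 = 3: L2 entries (in reading order) 2, 1, 4, 0, 3 — all 5 distinct ✓
  L1 = 4: L2 entries (in reading order) 1, 4, 3, 2, 0 — all 5 distinct ✓
Every symbol of L1 meets every symbol of L2 exactly once, so all 25 pairs are distinct (25 of 25).
Conclusion: YES.

YES


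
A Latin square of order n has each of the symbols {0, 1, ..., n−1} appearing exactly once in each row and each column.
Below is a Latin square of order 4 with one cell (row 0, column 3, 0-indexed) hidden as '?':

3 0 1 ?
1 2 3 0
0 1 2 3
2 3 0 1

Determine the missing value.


Row 0 contains symbols [0, 1, 3] — missing [2].
Column 3 contains symbols [0, 1, 3] — missing [2].
The missing symbol must appear in both missing sets; intersection = [2].
Therefore the hidden value is 2.

Missing value = 2.
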